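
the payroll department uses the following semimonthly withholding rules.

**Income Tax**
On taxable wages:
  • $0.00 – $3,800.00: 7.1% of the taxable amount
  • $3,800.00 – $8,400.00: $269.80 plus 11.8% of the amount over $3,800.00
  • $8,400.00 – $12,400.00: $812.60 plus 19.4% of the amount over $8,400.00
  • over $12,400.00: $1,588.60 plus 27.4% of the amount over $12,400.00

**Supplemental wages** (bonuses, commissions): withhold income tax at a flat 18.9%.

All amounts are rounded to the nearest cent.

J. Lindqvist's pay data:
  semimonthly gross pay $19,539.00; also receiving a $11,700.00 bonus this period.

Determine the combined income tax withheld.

Income Tax: taxable = $19,539.00
  $1,588.60 + 27.4% × ($19,539.00 − $12,400.00) = $1,588.60 + 27.4% × $7,139.00 = $3,544.69
Supplemental (18.9% flat on bonus): 18.9% × $11,700.00 = $2,211.30
Total income tax: $3,544.69 + $2,211.30 = $5,755.99

$5,755.99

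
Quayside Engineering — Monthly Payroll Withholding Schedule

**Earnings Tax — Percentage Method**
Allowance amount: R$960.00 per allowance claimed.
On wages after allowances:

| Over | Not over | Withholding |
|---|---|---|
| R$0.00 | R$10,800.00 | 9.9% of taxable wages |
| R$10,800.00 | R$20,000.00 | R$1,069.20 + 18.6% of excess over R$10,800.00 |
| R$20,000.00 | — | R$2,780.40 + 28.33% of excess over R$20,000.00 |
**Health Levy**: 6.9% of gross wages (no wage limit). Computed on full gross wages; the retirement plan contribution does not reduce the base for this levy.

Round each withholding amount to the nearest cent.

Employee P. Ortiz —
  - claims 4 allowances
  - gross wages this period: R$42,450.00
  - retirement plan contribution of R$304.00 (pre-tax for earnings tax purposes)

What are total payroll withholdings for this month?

R$10,895.54

Earnings Tax: taxable = R$42,450.00 − R$304.00 − 4×R$960.00 = R$38,306.00
  R$2,780.40 + 28.33% × (R$38,306.00 − R$20,000.00) = R$2,780.40 + 28.33% × R$18,306.00 = R$7,966.49
Health Levy: 6.9% × R$42,450.00 = R$2,929.05
Total: R$7,966.49 + R$2,929.05 = R$10,895.54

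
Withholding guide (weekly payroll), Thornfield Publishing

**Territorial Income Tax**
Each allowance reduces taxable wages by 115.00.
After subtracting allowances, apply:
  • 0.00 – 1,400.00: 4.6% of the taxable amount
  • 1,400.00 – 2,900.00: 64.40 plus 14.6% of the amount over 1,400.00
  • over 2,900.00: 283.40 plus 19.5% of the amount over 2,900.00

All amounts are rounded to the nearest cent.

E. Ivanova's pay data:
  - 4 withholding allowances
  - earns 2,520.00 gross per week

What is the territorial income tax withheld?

Territorial Income Tax: taxable = 2,520.00 − 4×115.00 = 2,060.00
  64.40 + 14.6% × (2,060.00 − 1,400.00) = 64.40 + 14.6% × 660.00 = 160.76

160.76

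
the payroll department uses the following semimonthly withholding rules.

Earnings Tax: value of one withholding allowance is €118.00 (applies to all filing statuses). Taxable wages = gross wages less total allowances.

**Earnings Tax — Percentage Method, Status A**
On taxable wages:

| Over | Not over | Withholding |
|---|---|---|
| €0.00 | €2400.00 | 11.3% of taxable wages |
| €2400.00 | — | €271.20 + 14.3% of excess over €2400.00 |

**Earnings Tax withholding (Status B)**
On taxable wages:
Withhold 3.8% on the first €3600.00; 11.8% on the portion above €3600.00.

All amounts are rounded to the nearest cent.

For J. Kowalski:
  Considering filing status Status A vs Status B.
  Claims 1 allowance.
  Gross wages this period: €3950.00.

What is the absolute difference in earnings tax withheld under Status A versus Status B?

Earnings Tax (Status A): taxable = €3950.00 − 1×€118.00 = €3832.00
  €271.20 + 14.3% × (€3832.00 − €2400.00) = €271.20 + 14.3% × €1432.00 = €475.98
Earnings Tax (Status B): taxable = €3950.00 − 1×€118.00 = €3832.00
  €136.80 + 11.8% × (€3832.00 − €3600.00) = €136.80 + 11.8% × €232.00 = €164.18
Difference: |€475.98 − €164.18| = €311.80 (higher under Status A)

€311.80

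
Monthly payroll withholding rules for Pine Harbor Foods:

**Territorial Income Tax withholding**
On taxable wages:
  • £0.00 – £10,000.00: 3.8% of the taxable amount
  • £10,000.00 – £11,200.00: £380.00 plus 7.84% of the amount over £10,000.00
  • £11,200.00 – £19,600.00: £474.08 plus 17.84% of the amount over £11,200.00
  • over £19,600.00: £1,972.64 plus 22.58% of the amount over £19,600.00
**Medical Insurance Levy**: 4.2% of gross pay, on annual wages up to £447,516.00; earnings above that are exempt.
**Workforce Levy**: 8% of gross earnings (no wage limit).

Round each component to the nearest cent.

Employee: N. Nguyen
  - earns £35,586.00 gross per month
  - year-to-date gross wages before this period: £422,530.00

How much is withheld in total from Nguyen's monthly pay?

£9,478.57

Territorial Income Tax: taxable = £35,586.00
  £1,972.64 + 22.58% × (£35,586.00 − £19,600.00) = £1,972.64 + 22.58% × £15,986.00 = £5,582.28
Medical Insurance Levy: cap £447,516.00 − YTD £422,530.00 = £24,986.00 subject; 4.2% × £24,986.00 = £1,049.41
Workforce Levy: 8% × £35,586.00 = £2,846.88
Total: £5,582.28 + £1,049.41 + £2,846.88 = £9,478.57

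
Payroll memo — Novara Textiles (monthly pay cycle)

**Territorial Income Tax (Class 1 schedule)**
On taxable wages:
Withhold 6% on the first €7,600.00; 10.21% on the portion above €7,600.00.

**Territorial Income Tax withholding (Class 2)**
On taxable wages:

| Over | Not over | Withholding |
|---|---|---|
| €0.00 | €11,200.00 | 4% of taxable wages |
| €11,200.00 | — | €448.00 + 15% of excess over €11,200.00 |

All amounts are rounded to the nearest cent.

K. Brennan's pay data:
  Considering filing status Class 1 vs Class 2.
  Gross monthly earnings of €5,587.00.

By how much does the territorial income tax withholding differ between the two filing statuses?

Territorial Income Tax (Class 1): taxable = €5,587.00
  6% × €5,587.00 = €335.22
Territorial Income Tax (Class 2): taxable = €5,587.00
  4% × €5,587.00 = €223.48
Difference: |€335.22 − €223.48| = €111.74 (higher under Class 1)

€111.74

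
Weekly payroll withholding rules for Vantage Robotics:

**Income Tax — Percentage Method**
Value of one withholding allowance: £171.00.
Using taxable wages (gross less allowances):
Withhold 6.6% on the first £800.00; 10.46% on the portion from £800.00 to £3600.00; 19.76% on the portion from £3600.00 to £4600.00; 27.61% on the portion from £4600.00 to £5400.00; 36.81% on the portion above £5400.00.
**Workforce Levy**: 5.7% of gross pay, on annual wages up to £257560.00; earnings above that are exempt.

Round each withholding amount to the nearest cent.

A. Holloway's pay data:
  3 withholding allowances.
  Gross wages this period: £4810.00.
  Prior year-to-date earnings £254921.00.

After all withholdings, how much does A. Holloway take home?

Income Tax: taxable = £4810.00 − 3×£171.00 = £4297.00
  £345.68 + 19.76% × (£4297.00 − £3600.00) = £345.68 + 19.76% × £697.00 = £483.41
Workforce Levy: cap £257560.00 − YTD £254921.00 = £2639.00 subject; 5.7% × £2639.00 = £150.42
Total withheld: £483.41 + £150.42 = £633.83
Net pay: £4810.00 − £633.83 = £4176.17

£4176.17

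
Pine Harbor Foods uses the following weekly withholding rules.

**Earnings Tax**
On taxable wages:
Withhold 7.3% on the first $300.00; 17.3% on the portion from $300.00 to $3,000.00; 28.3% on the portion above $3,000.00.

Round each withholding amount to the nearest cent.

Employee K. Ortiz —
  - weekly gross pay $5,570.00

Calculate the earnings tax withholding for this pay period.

$1,216.31

Earnings Tax: taxable = $5,570.00
  $489.00 + 28.3% × ($5,570.00 − $3,000.00) = $489.00 + 28.3% × $2,570.00 = $1,216.31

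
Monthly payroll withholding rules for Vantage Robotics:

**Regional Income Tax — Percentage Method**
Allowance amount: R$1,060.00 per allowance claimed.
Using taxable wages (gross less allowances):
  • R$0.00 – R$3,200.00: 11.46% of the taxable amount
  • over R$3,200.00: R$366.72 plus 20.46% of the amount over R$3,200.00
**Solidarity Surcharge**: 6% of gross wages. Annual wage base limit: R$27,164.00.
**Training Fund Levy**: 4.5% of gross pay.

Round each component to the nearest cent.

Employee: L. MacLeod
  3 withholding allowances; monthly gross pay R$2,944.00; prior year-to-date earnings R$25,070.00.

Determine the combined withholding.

Regional Income Tax: taxable = R$2,944.00 − 3×R$1,060.00 = R$-236.00
  Taxable ≤ 0 → R$0.00
Solidarity Surcharge: cap R$27,164.00 − YTD R$25,070.00 = R$2,094.00 subject; 6% × R$2,094.00 = R$125.64
Training Fund Levy: 4.5% × R$2,944.00 = R$132.48
Total: R$0.00 + R$125.64 + R$132.48 = R$258.12

R$258.12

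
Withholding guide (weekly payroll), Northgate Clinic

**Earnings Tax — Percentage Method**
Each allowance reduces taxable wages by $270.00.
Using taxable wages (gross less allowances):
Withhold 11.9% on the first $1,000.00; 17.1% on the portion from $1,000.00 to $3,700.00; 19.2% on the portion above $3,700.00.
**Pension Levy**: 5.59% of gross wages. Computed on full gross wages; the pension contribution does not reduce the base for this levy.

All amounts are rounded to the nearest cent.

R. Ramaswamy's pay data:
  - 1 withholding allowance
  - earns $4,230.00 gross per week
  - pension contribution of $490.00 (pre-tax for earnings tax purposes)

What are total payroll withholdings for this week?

Earnings Tax: taxable = $4,230.00 − $490.00 − 1×$270.00 = $3,470.00
  $119.00 + 17.1% × ($3,470.00 − $1,000.00) = $119.00 + 17.1% × $2,470.00 = $541.37
Pension Levy: 5.59% × $4,230.00 = $236.46
Total: $541.37 + $236.46 = $777.83

$777.83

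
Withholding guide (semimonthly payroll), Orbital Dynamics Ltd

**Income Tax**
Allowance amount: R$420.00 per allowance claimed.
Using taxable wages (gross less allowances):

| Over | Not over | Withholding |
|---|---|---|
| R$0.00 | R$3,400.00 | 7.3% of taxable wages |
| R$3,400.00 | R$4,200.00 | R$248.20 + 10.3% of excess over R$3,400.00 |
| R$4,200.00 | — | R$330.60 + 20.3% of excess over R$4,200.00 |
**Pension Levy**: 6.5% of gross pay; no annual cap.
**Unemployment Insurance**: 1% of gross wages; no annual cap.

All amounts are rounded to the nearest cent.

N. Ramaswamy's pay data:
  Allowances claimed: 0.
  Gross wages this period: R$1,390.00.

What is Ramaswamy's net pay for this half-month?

R$1,184.28

Income Tax: taxable = R$1,390.00
  7.3% × R$1,390.00 = R$101.47
Pension Levy: 6.5% × R$1,390.00 = R$90.35
Unemployment Insurance: 1% × R$1,390.00 = R$13.90
Total withheld: R$101.47 + R$90.35 + R$13.90 = R$205.72
Net pay: R$1,390.00 − R$205.72 = R$1,184.28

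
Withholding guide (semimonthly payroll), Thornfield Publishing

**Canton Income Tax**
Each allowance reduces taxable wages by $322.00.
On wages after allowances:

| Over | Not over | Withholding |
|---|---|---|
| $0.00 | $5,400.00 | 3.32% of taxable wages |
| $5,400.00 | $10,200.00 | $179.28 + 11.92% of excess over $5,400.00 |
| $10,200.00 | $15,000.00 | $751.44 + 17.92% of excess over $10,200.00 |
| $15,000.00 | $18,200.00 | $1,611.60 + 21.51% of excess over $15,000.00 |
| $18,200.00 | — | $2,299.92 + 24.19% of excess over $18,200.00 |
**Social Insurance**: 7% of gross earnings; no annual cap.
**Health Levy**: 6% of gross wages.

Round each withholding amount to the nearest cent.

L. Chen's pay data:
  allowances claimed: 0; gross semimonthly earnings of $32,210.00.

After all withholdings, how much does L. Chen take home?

$22,333.76

Canton Income Tax: taxable = $32,210.00
  $2,299.92 + 24.19% × ($32,210.00 − $18,200.00) = $2,299.92 + 24.19% × $14,010.00 = $5,688.94
Social Insurance: 7% × $32,210.00 = $2,254.70
Health Levy: 6% × $32,210.00 = $1,932.60
Total withheld: $5,688.94 + $2,254.70 + $1,932.60 = $9,876.24
Net pay: $32,210.00 − $9,876.24 = $22,333.76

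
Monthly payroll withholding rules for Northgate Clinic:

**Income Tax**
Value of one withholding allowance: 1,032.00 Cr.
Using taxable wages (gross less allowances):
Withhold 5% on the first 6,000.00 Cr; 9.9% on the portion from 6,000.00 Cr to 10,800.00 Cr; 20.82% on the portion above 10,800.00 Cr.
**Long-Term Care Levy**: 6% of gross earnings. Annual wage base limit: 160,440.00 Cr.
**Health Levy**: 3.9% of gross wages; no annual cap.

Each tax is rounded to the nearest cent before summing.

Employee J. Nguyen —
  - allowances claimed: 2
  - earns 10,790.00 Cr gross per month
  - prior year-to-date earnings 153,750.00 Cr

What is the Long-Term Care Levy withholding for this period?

401.40 Cr

Long-Term Care Levy: cap 160,440.00 Cr − YTD 153,750.00 Cr = 6,690.00 Cr subject; 6% × 6,690.00 Cr = 401.40 Cr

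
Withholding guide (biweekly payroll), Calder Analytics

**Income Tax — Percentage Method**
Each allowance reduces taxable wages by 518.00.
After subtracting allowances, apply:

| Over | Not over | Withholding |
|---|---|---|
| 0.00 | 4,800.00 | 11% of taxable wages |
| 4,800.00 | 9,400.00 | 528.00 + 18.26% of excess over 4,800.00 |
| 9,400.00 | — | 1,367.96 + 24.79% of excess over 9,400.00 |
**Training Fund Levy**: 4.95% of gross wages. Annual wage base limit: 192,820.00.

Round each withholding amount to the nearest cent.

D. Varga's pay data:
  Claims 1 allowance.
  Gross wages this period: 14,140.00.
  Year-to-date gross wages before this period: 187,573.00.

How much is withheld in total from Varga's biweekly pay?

2,674.32

Income Tax: taxable = 14,140.00 − 1×518.00 = 13,622.00
  1,367.96 + 24.79% × (13,622.00 − 9,400.00) = 1,367.96 + 24.79% × 4,222.00 = 2,414.59
Training Fund Levy: cap 192,820.00 − YTD 187,573.00 = 5,247.00 subject; 4.95% × 5,247.00 = 259.73
Total: 2,414.59 + 259.73 = 2,674.32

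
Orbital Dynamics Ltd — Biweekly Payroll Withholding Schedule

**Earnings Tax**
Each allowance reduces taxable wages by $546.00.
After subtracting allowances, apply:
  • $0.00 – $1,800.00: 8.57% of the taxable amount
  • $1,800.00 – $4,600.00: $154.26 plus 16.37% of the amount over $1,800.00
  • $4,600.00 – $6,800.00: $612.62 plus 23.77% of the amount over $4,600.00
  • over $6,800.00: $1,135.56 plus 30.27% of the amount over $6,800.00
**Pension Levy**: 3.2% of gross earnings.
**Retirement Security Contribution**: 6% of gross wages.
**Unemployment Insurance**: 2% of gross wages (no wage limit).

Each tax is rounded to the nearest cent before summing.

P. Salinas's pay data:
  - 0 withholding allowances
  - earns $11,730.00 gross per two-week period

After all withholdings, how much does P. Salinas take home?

Earnings Tax: taxable = $11,730.00
  $1,135.56 + 30.27% × ($11,730.00 − $6,800.00) = $1,135.56 + 30.27% × $4,930.00 = $2,627.87
Pension Levy: 3.2% × $11,730.00 = $375.36
Retirement Security Contribution: 6% × $11,730.00 = $703.80
Unemployment Insurance: 2% × $11,730.00 = $234.60
Total withheld: $2,627.87 + $375.36 + $703.80 + $234.60 = $3,941.63
Net pay: $11,730.00 − $3,941.63 = $7,788.37

$7,788.37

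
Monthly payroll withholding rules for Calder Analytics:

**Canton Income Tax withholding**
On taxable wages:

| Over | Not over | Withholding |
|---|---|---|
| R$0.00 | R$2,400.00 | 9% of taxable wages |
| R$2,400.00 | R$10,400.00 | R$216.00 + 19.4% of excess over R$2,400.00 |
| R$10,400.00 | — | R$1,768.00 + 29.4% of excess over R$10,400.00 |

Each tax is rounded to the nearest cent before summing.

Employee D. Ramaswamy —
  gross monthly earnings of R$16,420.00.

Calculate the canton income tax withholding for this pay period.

Canton Income Tax: taxable = R$16,420.00
  R$1,768.00 + 29.4% × (R$16,420.00 − R$10,400.00) = R$1,768.00 + 29.4% × R$6,020.00 = R$3,537.88

R$3,537.88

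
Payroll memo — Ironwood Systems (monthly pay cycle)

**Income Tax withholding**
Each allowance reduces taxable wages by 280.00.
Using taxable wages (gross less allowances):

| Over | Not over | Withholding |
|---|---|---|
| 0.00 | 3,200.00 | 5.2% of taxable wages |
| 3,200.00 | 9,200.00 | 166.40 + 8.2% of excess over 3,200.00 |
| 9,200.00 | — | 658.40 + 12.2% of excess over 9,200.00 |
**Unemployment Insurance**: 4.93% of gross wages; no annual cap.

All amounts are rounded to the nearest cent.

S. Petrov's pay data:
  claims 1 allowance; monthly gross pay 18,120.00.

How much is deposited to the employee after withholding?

15,514.20

Income Tax: taxable = 18,120.00 − 1×280.00 = 17,840.00
  658.40 + 12.2% × (17,840.00 − 9,200.00) = 658.40 + 12.2% × 8,640.00 = 1,712.48
Unemployment Insurance: 4.93% × 18,120.00 = 893.32
Total withheld: 1,712.48 + 893.32 = 2,605.80
Net pay: 18,120.00 − 2,605.80 = 15,514.20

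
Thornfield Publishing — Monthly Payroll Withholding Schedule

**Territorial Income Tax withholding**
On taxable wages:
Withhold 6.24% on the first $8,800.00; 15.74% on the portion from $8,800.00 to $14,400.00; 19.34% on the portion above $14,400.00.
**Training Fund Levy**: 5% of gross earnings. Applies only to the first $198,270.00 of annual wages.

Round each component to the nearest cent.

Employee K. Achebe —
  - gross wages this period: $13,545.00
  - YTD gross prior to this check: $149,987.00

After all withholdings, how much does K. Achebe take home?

$11,571.77

Territorial Income Tax: taxable = $13,545.00
  $549.12 + 15.74% × ($13,545.00 − $8,800.00) = $549.12 + 15.74% × $4,745.00 = $1,295.98
Training Fund Levy: 5% × $13,545.00 = $677.25
Total withheld: $1,295.98 + $677.25 = $1,973.23
Net pay: $13,545.00 − $1,973.23 = $11,571.77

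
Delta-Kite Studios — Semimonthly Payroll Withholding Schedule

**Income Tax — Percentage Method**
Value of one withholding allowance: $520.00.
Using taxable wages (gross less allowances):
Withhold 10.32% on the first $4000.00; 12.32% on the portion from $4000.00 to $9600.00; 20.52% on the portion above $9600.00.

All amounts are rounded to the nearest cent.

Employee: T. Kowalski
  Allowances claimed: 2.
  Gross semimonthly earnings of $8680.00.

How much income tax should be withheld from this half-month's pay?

$861.25

Income Tax: taxable = $8680.00 − 2×$520.00 = $7640.00
  $412.80 + 12.32% × ($7640.00 − $4000.00) = $412.80 + 12.32% × $3640.00 = $861.25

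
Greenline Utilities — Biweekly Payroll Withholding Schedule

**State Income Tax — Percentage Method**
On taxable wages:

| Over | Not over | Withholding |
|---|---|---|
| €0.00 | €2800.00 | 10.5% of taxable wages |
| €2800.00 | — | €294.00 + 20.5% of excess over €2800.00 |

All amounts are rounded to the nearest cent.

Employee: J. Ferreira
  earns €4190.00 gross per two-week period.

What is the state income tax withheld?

€578.95

State Income Tax: taxable = €4190.00
  €294.00 + 20.5% × (€4190.00 − €2800.00) = €294.00 + 20.5% × €1390.00 = €578.95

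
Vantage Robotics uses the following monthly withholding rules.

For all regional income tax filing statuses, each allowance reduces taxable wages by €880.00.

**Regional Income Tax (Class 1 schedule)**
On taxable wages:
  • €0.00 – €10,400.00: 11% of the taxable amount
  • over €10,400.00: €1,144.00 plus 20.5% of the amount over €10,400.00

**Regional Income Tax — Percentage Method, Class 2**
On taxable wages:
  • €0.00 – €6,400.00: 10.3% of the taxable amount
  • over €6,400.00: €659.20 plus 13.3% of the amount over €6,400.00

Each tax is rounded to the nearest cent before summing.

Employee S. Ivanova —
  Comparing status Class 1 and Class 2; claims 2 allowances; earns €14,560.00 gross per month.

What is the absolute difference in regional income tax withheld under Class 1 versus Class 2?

Regional Income Tax (Class 1): taxable = €14,560.00 − 2×€880.00 = €12,800.00
  €1,144.00 + 20.5% × (€12,800.00 − €10,400.00) = €1,144.00 + 20.5% × €2,400.00 = €1,636.00
Regional Income Tax (Class 2): taxable = €14,560.00 − 2×€880.00 = €12,800.00
  €659.20 + 13.3% × (€12,800.00 − €6,400.00) = €659.20 + 13.3% × €6,400.00 = €1,510.40
Difference: |€1,636.00 − €1,510.40| = €125.60 (higher under Class 1)

€125.60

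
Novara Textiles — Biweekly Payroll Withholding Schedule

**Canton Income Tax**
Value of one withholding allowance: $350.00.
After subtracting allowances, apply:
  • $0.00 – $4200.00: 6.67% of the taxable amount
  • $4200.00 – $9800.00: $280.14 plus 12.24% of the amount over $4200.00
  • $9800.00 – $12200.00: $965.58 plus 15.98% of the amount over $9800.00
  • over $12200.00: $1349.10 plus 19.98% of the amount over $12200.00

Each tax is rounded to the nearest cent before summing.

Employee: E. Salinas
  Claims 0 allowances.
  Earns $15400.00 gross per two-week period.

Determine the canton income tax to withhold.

$1988.46

Canton Income Tax: taxable = $15400.00
  $1349.10 + 19.98% × ($15400.00 − $12200.00) = $1349.10 + 19.98% × $3200.00 = $1988.46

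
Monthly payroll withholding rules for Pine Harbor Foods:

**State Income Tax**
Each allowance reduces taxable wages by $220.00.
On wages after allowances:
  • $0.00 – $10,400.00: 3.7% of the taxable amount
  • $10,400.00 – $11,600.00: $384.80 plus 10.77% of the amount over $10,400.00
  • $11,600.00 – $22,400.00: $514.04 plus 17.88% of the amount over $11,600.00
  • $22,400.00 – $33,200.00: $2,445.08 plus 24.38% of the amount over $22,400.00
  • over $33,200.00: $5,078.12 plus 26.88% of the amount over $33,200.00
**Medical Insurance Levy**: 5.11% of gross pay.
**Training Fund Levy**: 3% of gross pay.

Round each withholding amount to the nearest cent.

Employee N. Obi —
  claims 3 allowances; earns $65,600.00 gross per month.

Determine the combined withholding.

State Income Tax: taxable = $65,600.00 − 3×$220.00 = $64,940.00
  $5,078.12 + 26.88% × ($64,940.00 − $33,200.00) = $5,078.12 + 26.88% × $31,740.00 = $13,609.83
Medical Insurance Levy: 5.11% × $65,600.00 = $3,352.16
Training Fund Levy: 3% × $65,600.00 = $1,968.00
Total: $13,609.83 + $3,352.16 + $1,968.00 = $18,929.99

$18,929.99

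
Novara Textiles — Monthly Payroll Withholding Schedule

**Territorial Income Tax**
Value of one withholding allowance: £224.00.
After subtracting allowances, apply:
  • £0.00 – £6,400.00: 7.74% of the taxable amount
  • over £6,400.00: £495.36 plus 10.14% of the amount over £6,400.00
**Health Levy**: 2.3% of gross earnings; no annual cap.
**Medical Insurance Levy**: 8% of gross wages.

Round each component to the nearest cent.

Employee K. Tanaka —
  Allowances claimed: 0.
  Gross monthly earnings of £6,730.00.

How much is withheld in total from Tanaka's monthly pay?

Territorial Income Tax: taxable = £6,730.00
  £495.36 + 10.14% × (£6,730.00 − £6,400.00) = £495.36 + 10.14% × £330.00 = £528.82
Health Levy: 2.3% × £6,730.00 = £154.79
Medical Insurance Levy: 8% × £6,730.00 = £538.40
Total: £528.82 + £154.79 + £538.40 = £1,222.01

£1,222.01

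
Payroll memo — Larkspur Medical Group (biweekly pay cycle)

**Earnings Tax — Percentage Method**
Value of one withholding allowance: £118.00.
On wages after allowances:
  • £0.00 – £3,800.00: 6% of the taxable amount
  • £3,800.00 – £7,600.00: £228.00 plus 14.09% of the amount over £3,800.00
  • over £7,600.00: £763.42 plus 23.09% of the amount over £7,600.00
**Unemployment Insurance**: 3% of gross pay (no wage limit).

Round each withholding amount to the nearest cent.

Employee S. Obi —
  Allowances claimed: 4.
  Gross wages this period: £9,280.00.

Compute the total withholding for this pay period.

Earnings Tax: taxable = £9,280.00 − 4×£118.00 = £8,808.00
  £763.42 + 23.09% × (£8,808.00 − £7,600.00) = £763.42 + 23.09% × £1,208.00 = £1,042.35
Unemployment Insurance: 3% × £9,280.00 = £278.40
Total: £1,042.35 + £278.40 = £1,320.75

£1,320.75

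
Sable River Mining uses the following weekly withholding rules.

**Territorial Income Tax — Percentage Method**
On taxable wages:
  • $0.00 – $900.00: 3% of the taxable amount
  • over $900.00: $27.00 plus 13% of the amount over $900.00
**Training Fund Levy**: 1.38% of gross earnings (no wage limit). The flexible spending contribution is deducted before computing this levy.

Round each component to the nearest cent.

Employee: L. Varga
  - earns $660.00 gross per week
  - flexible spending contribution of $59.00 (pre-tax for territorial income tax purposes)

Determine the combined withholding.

Territorial Income Tax: taxable = $660.00 − $59.00 = $601.00
  3% × $601.00 = $18.03
Training Fund Levy: 1.38% × $601.00 = $8.29
Total: $18.03 + $8.29 = $26.32

$26.32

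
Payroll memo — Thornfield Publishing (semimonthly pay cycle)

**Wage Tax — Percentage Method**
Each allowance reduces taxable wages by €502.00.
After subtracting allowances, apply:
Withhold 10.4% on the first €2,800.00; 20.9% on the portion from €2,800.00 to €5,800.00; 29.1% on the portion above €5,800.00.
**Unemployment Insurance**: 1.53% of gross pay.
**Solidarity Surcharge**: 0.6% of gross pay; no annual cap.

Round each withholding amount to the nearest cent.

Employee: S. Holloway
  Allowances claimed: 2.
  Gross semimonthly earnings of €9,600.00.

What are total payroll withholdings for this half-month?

Wage Tax: taxable = €9,600.00 − 2×€502.00 = €8,596.00
  €918.20 + 29.1% × (€8,596.00 − €5,800.00) = €918.20 + 29.1% × €2,796.00 = €1,731.84
Unemployment Insurance: 1.53% × €9,600.00 = €146.88
Solidarity Surcharge: 0.6% × €9,600.00 = €57.60
Total: €1,731.84 + €146.88 + €57.60 = €1,936.32

€1,936.32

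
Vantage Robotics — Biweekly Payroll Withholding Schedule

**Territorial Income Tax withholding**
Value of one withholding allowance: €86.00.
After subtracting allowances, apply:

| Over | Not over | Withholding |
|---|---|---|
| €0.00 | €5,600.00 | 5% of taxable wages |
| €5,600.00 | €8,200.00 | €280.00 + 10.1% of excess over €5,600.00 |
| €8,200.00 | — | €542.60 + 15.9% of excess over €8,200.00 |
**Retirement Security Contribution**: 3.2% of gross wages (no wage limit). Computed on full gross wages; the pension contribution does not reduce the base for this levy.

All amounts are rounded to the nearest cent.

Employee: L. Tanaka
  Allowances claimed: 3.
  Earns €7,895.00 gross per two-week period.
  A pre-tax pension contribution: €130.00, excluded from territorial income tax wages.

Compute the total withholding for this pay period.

Territorial Income Tax: taxable = €7,895.00 − €130.00 − 3×€86.00 = €7,507.00
  €280.00 + 10.1% × (€7,507.00 − €5,600.00) = €280.00 + 10.1% × €1,907.00 = €472.61
Retirement Security Contribution: 3.2% × €7,895.00 = €252.64
Total: €472.61 + €252.64 = €725.25

€725.25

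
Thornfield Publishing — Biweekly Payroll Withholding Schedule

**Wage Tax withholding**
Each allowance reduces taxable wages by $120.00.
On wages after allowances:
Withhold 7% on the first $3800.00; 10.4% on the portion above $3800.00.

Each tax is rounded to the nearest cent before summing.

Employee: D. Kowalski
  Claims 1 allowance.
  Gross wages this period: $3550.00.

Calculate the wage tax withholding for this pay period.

$240.10

Wage Tax: taxable = $3550.00 − 1×$120.00 = $3430.00
  7% × $3430.00 = $240.10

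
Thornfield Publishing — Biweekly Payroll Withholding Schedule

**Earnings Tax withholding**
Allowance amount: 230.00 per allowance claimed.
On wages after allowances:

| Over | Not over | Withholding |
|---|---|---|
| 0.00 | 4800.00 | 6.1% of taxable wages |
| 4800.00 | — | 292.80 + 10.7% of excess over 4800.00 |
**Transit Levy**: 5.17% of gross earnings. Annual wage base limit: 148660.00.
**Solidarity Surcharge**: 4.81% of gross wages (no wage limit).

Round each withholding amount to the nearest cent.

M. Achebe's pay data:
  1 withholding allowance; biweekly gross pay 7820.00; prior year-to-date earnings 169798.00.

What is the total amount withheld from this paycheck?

Earnings Tax: taxable = 7820.00 − 1×230.00 = 7590.00
  292.80 + 10.7% × (7590.00 − 4800.00) = 292.80 + 10.7% × 2790.00 = 591.33
Transit Levy: YTD 169798.00 ≥ cap 148660.00 → 0.00
Solidarity Surcharge: 4.81% × 7820.00 = 376.14
Total: 591.33 + 0.00 + 376.14 = 967.47

967.47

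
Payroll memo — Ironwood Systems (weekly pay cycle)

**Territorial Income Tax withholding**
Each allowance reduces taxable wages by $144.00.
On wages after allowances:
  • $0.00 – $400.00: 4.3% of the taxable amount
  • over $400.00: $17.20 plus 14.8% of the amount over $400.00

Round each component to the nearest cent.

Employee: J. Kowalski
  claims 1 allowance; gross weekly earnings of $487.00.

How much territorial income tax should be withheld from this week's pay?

Territorial Income Tax: taxable = $487.00 − 1×$144.00 = $343.00
  4.3% × $343.00 = $14.75

$14.75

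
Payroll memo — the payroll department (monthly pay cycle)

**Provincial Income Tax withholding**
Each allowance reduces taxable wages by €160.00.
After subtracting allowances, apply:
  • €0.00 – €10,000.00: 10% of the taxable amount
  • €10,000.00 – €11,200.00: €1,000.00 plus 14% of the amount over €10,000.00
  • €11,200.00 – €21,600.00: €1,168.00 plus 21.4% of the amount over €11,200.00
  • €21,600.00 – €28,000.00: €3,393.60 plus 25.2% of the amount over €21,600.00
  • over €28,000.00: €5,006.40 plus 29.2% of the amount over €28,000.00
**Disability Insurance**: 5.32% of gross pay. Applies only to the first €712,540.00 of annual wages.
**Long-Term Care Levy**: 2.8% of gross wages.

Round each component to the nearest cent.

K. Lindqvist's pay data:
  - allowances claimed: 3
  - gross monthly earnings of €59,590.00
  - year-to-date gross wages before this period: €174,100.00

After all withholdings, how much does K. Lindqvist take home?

€40,660.77

Provincial Income Tax: taxable = €59,590.00 − 3×€160.00 = €59,110.00
  €5,006.40 + 29.2% × (€59,110.00 − €28,000.00) = €5,006.40 + 29.2% × €31,110.00 = €14,090.52
Disability Insurance: 5.32% × €59,590.00 = €3,170.19
Long-Term Care Levy: 2.8% × €59,590.00 = €1,668.52
Total withheld: €14,090.52 + €3,170.19 + €1,668.52 = €18,929.23
Net pay: €59,590.00 − €18,929.23 = €40,660.77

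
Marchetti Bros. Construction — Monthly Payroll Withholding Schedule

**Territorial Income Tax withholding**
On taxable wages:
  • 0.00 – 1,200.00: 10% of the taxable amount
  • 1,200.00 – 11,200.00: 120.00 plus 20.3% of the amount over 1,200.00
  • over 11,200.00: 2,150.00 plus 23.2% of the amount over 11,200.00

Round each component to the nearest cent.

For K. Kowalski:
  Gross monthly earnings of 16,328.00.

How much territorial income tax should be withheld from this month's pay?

3,339.70

Territorial Income Tax: taxable = 16,328.00
  2,150.00 + 23.2% × (16,328.00 − 11,200.00) = 2,150.00 + 23.2% × 5,128.00 = 3,339.70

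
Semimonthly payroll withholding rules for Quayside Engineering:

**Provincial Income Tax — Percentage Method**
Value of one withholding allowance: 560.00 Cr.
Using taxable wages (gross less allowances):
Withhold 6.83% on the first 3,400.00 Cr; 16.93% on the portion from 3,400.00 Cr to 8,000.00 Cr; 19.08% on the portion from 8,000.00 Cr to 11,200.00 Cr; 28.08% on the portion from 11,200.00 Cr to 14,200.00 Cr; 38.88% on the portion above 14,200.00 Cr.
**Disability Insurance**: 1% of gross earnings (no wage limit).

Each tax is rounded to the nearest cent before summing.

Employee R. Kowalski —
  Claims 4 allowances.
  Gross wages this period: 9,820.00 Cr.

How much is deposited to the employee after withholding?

8,781.91 Cr

Provincial Income Tax: taxable = 9,820.00 Cr − 4×560.00 Cr = 7,580.00 Cr
  232.22 Cr + 16.93% × (7,580.00 Cr − 3,400.00 Cr) = 232.22 Cr + 16.93% × 4,180.00 Cr = 939.89 Cr
Disability Insurance: 1% × 9,820.00 Cr = 98.20 Cr
Total withheld: 939.89 Cr + 98.20 Cr = 1,038.09 Cr
Net pay: 9,820.00 Cr − 1,038.09 Cr = 8,781.91 Cr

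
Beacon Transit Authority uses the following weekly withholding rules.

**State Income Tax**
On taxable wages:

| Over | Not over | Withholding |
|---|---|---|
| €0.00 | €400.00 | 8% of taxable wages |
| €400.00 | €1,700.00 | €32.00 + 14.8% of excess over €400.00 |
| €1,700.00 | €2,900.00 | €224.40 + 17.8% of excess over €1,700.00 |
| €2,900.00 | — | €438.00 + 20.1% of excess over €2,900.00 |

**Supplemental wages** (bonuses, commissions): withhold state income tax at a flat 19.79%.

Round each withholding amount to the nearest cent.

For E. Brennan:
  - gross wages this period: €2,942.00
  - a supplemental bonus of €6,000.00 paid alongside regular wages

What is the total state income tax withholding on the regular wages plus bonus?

State Income Tax: taxable = €2,942.00
  €438.00 + 20.1% × (€2,942.00 − €2,900.00) = €438.00 + 20.1% × €42.00 = €446.44
Supplemental (19.79% flat on bonus): 19.79% × €6,000.00 = €1,187.40
Total state income tax: €446.44 + €1,187.40 = €1,633.84

€1,633.84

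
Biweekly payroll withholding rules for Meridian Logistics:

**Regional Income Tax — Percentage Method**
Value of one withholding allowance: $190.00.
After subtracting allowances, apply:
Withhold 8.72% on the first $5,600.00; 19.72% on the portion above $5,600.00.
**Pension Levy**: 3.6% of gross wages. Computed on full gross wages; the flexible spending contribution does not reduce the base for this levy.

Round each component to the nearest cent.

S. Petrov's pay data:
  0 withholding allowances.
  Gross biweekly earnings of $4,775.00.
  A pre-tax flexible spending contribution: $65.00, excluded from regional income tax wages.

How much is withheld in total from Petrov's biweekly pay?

$582.61

Regional Income Tax: taxable = $4,775.00 − $65.00 = $4,710.00
  8.72% × $4,710.00 = $410.71
Pension Levy: 3.6% × $4,775.00 = $171.90
Total: $410.71 + $171.90 = $582.61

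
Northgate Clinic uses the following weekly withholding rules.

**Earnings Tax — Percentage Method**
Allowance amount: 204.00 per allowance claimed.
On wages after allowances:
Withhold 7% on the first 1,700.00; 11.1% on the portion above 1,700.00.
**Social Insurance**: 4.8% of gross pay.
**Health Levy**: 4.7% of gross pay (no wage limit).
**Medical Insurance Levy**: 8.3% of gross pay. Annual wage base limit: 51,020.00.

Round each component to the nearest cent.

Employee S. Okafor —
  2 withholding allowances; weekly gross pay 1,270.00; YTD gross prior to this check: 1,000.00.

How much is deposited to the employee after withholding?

983.60

Earnings Tax: taxable = 1,270.00 − 2×204.00 = 862.00
  7% × 862.00 = 60.34
Social Insurance: 4.8% × 1,270.00 = 60.96
Health Levy: 4.7% × 1,270.00 = 59.69
Medical Insurance Levy: 8.3% × 1,270.00 = 105.41
Total withheld: 60.34 + 60.96 + 59.69 + 105.41 = 286.40
Net pay: 1,270.00 − 286.40 = 983.60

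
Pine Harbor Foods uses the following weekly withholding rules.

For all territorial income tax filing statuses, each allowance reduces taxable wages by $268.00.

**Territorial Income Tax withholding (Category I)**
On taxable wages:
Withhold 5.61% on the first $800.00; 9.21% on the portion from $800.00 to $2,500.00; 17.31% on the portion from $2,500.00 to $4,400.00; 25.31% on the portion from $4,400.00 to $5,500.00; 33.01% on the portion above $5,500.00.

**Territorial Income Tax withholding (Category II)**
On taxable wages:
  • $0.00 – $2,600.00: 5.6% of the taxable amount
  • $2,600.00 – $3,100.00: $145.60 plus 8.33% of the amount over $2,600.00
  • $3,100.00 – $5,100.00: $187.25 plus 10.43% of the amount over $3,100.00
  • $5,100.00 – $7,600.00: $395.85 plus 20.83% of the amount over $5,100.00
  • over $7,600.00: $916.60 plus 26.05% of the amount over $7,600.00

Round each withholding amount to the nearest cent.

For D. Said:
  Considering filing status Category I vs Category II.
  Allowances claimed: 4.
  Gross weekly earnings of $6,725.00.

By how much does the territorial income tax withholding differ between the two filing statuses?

$348.22

Territorial Income Tax (Category I): taxable = $6,725.00 − 4×$268.00 = $5,653.00
  $808.75 + 33.01% × ($5,653.00 − $5,500.00) = $808.75 + 33.01% × $153.00 = $859.26
Territorial Income Tax (Category II): taxable = $6,725.00 − 4×$268.00 = $5,653.00
  $395.85 + 20.83% × ($5,653.00 − $5,100.00) = $395.85 + 20.83% × $553.00 = $511.04
Difference: |$859.26 − $511.04| = $348.22 (higher under Category I)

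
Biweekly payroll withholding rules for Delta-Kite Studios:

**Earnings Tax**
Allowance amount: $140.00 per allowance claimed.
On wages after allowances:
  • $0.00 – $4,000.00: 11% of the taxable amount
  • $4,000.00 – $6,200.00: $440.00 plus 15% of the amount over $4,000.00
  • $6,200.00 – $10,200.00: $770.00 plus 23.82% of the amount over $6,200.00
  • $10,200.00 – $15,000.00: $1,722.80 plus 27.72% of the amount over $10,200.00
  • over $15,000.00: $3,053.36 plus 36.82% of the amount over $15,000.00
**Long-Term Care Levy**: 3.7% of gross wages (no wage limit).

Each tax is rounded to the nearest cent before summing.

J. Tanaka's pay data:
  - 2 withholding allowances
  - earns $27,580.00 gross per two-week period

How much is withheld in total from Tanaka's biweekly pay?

$8,602.68

Earnings Tax: taxable = $27,580.00 − 2×$140.00 = $27,300.00
  $3,053.36 + 36.82% × ($27,300.00 − $15,000.00) = $3,053.36 + 36.82% × $12,300.00 = $7,582.22
Long-Term Care Levy: 3.7% × $27,580.00 = $1,020.46
Total: $7,582.22 + $1,020.46 = $8,602.68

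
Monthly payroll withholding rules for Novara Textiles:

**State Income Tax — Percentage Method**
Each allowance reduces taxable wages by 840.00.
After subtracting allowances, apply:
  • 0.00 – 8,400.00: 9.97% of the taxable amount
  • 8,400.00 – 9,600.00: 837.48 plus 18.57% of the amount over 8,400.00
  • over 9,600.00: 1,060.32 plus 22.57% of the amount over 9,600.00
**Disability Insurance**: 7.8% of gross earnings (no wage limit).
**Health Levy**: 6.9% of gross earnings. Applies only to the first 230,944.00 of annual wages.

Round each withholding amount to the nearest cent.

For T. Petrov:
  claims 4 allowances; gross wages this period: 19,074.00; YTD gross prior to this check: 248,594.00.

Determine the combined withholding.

State Income Tax: taxable = 19,074.00 − 4×840.00 = 15,714.00
  1,060.32 + 22.57% × (15,714.00 − 9,600.00) = 1,060.32 + 22.57% × 6,114.00 = 2,440.25
Disability Insurance: 7.8% × 19,074.00 = 1,487.77
Health Levy: YTD 248,594.00 ≥ cap 230,944.00 → 0.00
Total: 2,440.25 + 1,487.77 + 0.00 = 3,928.02

3,928.02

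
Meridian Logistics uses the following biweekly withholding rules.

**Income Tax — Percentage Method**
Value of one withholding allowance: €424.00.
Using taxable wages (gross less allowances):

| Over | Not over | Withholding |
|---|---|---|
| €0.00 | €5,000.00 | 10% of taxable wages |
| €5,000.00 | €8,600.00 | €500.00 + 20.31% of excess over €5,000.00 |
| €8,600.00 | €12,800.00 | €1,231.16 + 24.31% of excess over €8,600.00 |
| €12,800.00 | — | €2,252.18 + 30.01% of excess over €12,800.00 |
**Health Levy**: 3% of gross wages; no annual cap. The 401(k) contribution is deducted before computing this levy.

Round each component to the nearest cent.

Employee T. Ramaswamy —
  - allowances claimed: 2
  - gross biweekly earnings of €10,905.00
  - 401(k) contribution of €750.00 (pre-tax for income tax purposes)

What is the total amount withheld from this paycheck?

€1,707.68

Income Tax: taxable = €10,905.00 − €750.00 − 2×€424.00 = €9,307.00
  €1,231.16 + 24.31% × (€9,307.00 − €8,600.00) = €1,231.16 + 24.31% × €707.00 = €1,403.03
Health Levy: 3% × €10,155.00 = €304.65
Total: €1,403.03 + €304.65 = €1,707.68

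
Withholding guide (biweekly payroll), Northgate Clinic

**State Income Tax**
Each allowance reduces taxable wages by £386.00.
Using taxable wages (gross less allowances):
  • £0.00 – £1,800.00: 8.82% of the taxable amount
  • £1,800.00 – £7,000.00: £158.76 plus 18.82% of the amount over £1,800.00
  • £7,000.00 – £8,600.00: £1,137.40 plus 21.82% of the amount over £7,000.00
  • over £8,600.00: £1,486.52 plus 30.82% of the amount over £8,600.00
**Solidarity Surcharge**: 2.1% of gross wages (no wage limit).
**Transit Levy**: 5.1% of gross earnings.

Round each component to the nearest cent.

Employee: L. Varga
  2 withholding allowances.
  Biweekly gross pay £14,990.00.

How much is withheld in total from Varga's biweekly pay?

State Income Tax: taxable = £14,990.00 − 2×£386.00 = £14,218.00
  £1,486.52 + 30.82% × (£14,218.00 − £8,600.00) = £1,486.52 + 30.82% × £5,618.00 = £3,217.99
Solidarity Surcharge: 2.1% × £14,990.00 = £314.79
Transit Levy: 5.1% × £14,990.00 = £764.49
Total: £3,217.99 + £314.79 + £764.49 = £4,297.27

£4,297.27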